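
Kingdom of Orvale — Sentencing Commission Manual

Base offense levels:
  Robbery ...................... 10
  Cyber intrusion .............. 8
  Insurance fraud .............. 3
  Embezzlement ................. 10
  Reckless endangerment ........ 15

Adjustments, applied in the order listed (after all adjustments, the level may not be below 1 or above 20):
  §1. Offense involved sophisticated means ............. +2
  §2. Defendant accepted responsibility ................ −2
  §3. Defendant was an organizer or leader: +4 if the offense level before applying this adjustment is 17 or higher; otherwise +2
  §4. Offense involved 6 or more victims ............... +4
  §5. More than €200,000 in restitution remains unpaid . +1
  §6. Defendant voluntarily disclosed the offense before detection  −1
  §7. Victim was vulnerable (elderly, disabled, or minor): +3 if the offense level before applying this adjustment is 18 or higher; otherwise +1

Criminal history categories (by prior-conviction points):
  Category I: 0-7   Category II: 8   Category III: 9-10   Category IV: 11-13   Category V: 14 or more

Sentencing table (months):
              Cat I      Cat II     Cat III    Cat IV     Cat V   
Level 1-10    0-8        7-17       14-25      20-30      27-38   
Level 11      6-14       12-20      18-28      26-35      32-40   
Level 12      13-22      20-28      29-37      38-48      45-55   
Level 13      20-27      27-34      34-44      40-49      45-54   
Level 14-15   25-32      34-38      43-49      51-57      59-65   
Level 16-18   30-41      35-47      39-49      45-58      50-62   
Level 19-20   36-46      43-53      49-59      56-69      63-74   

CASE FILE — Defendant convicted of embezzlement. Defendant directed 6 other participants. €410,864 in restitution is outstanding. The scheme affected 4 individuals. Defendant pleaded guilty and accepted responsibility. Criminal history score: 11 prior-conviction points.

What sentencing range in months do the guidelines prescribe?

26-35 months

Base offense level for embezzlement: 10.
§2 applies: 10 − 2 = 8.
§3 applies (level before this adjustment is 8 < 17, so +2): 8 + 2 = 10.
§4 does not apply.
§5 applies: 10 + 1 = 11.
§6 does not apply.
Final offense level: 11.
Criminal history: 11 prior points → Category IV (11-13).
Level 11 falls in the 11 band.
Grid: Level 11 × Category IV = 26-35 months.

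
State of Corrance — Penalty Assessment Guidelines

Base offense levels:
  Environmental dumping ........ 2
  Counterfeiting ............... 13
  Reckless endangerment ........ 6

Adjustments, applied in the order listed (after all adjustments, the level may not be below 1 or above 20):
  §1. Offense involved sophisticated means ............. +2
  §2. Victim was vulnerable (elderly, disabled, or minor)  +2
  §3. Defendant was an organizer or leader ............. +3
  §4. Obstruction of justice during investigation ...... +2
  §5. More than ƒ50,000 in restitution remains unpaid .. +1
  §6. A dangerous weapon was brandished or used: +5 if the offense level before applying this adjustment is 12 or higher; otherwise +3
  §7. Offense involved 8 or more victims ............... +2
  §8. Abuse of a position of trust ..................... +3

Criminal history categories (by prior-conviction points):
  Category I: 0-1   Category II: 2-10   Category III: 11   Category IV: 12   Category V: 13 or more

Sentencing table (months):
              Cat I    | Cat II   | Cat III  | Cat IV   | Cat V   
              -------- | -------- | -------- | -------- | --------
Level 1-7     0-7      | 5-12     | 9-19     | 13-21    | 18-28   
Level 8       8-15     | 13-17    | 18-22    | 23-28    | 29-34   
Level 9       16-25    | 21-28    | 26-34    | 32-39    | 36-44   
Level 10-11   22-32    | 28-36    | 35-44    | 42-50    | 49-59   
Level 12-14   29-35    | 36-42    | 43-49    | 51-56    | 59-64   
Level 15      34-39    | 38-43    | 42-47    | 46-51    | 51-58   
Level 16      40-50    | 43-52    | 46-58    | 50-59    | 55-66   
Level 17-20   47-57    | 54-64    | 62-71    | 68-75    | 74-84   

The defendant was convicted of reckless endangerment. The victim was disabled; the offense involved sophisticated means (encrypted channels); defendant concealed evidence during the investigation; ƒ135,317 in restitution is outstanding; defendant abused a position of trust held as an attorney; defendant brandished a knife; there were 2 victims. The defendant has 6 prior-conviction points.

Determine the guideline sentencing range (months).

Base offense level for reckless endangerment: 6.
§1 applies: 6 + 2 = 8.
§2 applies: 8 + 2 = 10.
§4 applies: 10 + 2 = 12.
§5 applies: 12 + 1 = 13.
§6 applies (level before this adjustment is 13 ≥ 12, so +5): 13 + 5 = 18.
§8 applies: 18 + 3 = 21.
Level 21 exceeds the maximum of 20; capped at 20.
Final offense level: 20.
Criminal history: 6 prior points → Category II (2-10).
Level 20 falls in the 17-20 band.
Grid: Level 17-20 × Category II = 54-64 months.

54-64 months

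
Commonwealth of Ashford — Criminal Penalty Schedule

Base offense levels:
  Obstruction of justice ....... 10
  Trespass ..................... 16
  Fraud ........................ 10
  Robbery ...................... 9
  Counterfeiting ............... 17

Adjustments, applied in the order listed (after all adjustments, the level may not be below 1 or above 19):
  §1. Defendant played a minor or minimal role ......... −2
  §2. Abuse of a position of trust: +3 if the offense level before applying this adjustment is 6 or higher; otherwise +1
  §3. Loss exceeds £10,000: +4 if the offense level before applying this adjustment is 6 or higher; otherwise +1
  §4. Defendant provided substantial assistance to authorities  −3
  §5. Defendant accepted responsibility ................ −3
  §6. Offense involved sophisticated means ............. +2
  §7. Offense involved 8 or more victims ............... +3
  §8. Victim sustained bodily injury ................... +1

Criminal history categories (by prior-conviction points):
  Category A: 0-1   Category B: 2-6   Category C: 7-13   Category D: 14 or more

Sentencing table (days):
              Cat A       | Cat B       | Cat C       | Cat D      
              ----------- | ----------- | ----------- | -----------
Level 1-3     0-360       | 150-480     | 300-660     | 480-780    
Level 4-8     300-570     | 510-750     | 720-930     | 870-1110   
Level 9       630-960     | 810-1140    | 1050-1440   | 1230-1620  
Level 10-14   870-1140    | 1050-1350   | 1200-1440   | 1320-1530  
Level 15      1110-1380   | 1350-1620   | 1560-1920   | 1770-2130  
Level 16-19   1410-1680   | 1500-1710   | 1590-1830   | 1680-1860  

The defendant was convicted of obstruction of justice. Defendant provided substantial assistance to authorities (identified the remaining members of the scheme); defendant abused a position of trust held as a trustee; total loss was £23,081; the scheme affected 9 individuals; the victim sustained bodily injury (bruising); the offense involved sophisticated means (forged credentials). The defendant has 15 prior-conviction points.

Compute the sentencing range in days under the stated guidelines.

Base offense level for obstruction of justice: 10.
§2 applies (level before this adjustment is 10 ≥ 6, so +3): 10 + 3 = 13.
§3 applies (level before this adjustment is 13 ≥ 6, so +4): 13 + 4 = 17.
§4 applies: 17 − 3 = 14.
§6 applies: 14 + 2 = 16.
§7 applies: 16 + 3 = 19.
§8 applies: 19 + 1 = 20.
Level 20 exceeds the maximum of 19; capped at 19.
Final offense level: 19.
Criminal history: 15 prior points → Category D (14+).
Level 19 falls in the 16-19 band.
Grid: Level 16-19 × Category D = 1680-1860 days.

1680-1860 days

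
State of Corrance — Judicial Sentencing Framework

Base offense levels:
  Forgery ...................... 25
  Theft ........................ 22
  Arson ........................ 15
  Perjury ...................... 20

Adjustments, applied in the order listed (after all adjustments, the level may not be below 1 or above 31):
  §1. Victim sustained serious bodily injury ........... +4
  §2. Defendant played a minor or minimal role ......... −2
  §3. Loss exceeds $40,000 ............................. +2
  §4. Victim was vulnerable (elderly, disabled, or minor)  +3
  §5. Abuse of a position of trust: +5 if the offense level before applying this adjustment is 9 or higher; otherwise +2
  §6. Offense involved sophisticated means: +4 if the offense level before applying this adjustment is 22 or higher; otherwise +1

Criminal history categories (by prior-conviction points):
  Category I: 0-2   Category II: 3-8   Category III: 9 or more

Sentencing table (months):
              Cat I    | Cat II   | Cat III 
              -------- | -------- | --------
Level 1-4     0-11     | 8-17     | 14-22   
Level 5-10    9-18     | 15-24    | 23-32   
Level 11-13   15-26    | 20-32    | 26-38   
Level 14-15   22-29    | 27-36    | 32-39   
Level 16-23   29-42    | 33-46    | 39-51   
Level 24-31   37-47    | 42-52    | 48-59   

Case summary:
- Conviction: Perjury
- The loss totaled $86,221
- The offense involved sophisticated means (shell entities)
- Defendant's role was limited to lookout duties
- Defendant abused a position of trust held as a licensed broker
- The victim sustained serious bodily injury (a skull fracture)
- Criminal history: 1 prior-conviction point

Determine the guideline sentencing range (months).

Base offense level for perjury: 20.
§1 applies: 20 + 4 = 24.
§2 applies: 24 − 2 = 22.
§3 applies: 22 + 2 = 24.
§4 does not apply.
§5 applies (level before this adjustment is 24 ≥ 9, so +5): 24 + 5 = 29.
§6 applies (level before this adjustment is 29 ≥ 22, so +4): 29 + 4 = 33.
Level 33 exceeds the maximum of 31; capped at 31.
Final offense level: 31.
Criminal history: 1 prior point → Category I (0-2).
Level 31 falls in the 24-31 band.
Grid: Level 24-31 × Category I = 37-47 months.

37-47 months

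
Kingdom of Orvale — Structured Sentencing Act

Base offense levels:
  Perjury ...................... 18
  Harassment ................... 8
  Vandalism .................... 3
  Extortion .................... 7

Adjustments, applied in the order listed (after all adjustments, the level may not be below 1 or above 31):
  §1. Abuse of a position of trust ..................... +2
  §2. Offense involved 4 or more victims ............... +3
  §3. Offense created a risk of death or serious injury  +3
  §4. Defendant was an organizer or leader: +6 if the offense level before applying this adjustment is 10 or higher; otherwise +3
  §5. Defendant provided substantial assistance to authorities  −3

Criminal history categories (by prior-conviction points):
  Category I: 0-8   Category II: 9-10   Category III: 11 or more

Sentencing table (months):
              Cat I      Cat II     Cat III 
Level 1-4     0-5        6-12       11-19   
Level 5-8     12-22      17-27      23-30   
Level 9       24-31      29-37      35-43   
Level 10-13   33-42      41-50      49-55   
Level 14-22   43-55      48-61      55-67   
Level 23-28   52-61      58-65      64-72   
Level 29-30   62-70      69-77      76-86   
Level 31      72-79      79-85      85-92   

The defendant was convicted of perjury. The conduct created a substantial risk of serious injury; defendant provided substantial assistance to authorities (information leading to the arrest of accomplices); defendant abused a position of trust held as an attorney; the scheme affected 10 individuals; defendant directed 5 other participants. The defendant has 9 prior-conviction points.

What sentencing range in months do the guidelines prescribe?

Base offense level for perjury: 18.
§1 applies: 18 + 2 = 20.
§2 applies: 20 + 3 = 23.
§3 applies: 23 + 3 = 26.
§4 applies (level before this adjustment is 26 ≥ 10, so +6): 26 + 6 = 32.
§5 applies: 32 − 3 = 29.
Final offense level: 29.
Criminal history: 9 prior points → Category II (9-10).
Level 29 falls in the 29-30 band.
Grid: Level 29-30 × Category II = 69-77 months.

69-77 months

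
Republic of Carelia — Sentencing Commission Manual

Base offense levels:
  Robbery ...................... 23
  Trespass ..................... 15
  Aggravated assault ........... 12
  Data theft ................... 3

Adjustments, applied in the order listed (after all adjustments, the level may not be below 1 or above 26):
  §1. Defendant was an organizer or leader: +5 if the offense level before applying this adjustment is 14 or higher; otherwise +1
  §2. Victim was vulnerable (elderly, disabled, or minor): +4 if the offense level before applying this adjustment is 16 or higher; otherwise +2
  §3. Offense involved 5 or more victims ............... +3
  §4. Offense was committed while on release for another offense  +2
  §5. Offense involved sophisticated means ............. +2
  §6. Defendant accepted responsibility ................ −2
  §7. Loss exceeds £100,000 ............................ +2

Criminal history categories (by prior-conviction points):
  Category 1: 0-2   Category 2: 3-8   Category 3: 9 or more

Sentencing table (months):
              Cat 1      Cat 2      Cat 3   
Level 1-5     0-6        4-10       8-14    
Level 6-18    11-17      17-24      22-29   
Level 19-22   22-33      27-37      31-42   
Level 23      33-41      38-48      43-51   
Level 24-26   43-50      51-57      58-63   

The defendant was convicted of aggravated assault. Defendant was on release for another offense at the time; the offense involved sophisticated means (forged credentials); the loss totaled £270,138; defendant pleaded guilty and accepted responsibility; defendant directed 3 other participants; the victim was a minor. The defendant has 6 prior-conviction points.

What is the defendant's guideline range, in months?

Base offense level for aggravated assault: 12.
§1 applies (level before this adjustment is 12 < 14, so +1): 12 + 1 = 13.
§2 applies (level before this adjustment is 13 < 16, so +2): 13 + 2 = 15.
§3 does not apply.
§4 applies: 15 + 2 = 17.
§5 applies: 17 + 2 = 19.
§6 applies: 19 − 2 = 17.
§7 applies: 17 + 2 = 19.
Final offense level: 19.
Criminal history: 6 prior points → Category 2 (3-8).
Level 19 falls in the 19-22 band.
Grid: Level 19-22 × Category 2 = 27-37 months.

27-37 months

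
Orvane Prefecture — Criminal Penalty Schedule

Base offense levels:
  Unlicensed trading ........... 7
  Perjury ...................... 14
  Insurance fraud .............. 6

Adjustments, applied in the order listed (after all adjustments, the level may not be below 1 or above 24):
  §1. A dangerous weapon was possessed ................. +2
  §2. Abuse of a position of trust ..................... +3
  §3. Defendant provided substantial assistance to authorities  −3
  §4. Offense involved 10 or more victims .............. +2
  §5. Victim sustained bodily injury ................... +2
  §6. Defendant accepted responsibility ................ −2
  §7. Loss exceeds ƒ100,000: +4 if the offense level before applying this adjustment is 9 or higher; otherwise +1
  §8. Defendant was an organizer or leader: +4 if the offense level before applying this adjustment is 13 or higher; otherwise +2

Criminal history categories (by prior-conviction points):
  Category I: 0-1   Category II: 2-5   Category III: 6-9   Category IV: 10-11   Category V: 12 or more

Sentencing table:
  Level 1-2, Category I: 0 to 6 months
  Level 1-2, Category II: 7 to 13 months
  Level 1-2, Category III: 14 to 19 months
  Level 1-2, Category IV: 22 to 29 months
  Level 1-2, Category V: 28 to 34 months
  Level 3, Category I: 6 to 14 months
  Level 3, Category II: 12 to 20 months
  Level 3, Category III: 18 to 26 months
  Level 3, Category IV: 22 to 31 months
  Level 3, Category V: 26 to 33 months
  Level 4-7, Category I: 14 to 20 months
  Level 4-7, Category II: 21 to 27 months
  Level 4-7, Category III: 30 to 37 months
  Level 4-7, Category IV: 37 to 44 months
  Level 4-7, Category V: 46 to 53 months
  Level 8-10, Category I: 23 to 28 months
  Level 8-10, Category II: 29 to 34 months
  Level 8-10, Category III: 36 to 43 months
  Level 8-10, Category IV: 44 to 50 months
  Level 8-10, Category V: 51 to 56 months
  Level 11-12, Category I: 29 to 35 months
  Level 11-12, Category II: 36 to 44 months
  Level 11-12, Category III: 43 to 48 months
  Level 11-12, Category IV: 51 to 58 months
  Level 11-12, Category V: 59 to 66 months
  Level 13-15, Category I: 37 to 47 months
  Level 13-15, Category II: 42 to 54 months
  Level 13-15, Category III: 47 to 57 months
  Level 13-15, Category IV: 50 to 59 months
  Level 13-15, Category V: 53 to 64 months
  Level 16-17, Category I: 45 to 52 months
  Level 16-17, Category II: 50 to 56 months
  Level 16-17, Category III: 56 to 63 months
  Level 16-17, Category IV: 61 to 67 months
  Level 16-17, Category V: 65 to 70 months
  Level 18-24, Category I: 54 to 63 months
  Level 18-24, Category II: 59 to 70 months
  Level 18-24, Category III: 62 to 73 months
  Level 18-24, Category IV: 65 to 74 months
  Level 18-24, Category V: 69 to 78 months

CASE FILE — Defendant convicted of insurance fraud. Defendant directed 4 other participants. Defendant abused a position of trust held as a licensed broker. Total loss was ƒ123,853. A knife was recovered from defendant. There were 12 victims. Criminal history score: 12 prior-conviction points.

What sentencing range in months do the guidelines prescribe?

Base offense level for insurance fraud: 6.
§1 applies: 6 + 2 = 8.
§2 applies: 8 + 3 = 11.
§3 does not apply.
§4 applies: 11 + 2 = 13.
§5 does not apply.
§7 applies (level before this adjustment is 13 ≥ 9, so +4): 13 + 4 = 17.
§8 applies (level before this adjustment is 17 ≥ 13, so +4): 17 + 4 = 21.
Final offense level: 21.
Criminal history: 12 prior points → Category V (12+).
Level 21 falls in the 18-24 band.
Grid: Level 18-24 × Category V = 69-78 months.

69-78 months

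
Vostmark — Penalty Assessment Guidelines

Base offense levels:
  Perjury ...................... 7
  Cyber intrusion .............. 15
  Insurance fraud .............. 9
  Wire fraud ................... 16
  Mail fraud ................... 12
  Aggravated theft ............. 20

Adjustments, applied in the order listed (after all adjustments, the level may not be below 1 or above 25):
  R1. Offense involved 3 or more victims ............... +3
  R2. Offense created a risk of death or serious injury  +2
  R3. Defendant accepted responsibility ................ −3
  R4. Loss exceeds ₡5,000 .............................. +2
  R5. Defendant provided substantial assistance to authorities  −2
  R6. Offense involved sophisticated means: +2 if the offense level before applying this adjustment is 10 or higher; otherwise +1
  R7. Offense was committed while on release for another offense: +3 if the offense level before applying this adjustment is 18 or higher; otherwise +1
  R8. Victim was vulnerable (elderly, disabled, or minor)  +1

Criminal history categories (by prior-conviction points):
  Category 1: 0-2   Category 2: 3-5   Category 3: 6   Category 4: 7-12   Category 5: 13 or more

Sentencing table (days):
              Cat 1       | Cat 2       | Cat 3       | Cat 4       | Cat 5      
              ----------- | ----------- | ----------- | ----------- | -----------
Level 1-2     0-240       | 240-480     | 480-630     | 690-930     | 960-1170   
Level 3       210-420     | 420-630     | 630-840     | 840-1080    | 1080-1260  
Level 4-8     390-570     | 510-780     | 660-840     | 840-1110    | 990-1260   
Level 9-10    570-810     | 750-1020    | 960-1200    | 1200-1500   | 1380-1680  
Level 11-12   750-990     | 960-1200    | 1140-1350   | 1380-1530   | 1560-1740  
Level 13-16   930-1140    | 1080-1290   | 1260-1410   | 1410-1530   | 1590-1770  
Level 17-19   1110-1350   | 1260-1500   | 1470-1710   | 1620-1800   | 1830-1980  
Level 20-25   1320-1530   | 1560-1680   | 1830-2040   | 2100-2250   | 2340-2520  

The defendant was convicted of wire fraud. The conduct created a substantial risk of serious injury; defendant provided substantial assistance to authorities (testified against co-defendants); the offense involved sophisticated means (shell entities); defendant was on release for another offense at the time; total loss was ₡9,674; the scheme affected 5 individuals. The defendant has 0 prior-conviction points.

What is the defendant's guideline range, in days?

1320-1530 days

Base offense level for wire fraud: 16.
R1 applies: 16 + 3 = 19.
R2 applies: 19 + 2 = 21.
R4 applies: 21 + 2 = 23.
R5 applies: 23 − 2 = 21.
R6 applies (level before this adjustment is 21 ≥ 10, so +2): 21 + 2 = 23.
R7 applies (level before this adjustment is 23 ≥ 18, so +3): 23 + 3 = 26.
Level 26 exceeds the maximum of 25; capped at 25.
Final offense level: 25.
Criminal history: 0 prior points → Category 1 (0-2).
Level 25 falls in the 20-25 band.
Grid: Level 20-25 × Category 1 = 1320-1530 days.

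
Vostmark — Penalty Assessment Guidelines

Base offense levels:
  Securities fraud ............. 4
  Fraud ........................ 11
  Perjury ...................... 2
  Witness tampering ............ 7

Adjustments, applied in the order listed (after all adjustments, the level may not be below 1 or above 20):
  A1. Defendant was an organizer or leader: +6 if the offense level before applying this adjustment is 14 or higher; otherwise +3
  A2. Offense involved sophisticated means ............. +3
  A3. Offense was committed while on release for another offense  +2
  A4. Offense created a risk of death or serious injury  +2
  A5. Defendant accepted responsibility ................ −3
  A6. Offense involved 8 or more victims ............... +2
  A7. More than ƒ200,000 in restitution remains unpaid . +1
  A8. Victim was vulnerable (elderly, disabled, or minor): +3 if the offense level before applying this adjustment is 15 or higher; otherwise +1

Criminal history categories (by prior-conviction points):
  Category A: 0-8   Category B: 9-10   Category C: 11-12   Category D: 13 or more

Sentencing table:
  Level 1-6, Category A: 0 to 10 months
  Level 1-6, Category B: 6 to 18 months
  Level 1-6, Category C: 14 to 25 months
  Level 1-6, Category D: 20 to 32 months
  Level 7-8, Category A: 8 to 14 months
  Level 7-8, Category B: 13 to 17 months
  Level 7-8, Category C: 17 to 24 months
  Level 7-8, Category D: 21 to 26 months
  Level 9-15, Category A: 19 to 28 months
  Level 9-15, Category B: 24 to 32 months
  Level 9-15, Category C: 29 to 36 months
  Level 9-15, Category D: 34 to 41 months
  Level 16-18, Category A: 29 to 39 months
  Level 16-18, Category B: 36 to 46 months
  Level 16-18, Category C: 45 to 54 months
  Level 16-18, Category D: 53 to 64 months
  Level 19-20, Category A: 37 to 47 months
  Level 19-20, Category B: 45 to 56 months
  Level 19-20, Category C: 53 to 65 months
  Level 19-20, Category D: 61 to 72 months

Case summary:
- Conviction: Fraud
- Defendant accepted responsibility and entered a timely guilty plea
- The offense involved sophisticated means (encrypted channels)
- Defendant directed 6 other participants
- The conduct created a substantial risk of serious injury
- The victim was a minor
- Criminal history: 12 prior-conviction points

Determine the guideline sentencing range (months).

53-65 months

Base offense level for fraud: 11.
A1 applies (level before this adjustment is 11 < 14, so +3): 11 + 3 = 14.
A2 applies: 14 + 3 = 17.
A3 does not apply.
A4 applies: 17 + 2 = 19.
A5 applies: 19 − 3 = 16.
A6 does not apply.
A7 does not apply.
A8 applies (level before this adjustment is 16 ≥ 15, so +3): 16 + 3 = 19.
Final offense level: 19.
Criminal history: 12 prior points → Category C (11-12).
Level 19 falls in the 19-20 band.
Grid: Level 19-20 × Category C = 53-65 months.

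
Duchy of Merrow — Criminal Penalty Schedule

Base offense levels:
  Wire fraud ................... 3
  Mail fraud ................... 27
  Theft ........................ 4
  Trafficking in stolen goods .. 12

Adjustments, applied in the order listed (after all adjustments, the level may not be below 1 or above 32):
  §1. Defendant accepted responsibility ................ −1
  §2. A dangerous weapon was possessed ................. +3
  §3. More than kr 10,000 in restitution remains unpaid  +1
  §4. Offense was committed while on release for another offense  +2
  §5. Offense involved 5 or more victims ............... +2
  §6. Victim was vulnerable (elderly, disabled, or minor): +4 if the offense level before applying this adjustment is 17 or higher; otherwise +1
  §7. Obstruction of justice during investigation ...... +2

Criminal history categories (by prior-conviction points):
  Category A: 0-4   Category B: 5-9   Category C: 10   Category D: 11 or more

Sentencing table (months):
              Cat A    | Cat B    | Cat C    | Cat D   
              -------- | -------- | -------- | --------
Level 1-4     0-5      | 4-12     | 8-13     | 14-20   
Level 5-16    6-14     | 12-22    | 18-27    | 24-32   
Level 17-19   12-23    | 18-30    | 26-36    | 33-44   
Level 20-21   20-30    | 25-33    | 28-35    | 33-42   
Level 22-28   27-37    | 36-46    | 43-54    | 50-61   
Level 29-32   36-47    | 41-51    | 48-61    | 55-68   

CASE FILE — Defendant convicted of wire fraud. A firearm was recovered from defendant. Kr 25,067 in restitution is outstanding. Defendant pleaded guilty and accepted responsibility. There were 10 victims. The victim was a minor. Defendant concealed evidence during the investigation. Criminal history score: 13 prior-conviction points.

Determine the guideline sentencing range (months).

24-32 months

Base offense level for wire fraud: 3.
§1 applies: 3 − 1 = 2.
§2 applies: 2 + 3 = 5.
§3 applies: 5 + 1 = 6.
§5 applies: 6 + 2 = 8.
§6 applies (level before this adjustment is 8 < 17, so +1): 8 + 1 = 9.
§7 applies: 9 + 2 = 11.
Final offense level: 11.
Criminal history: 13 prior points → Category D (11+).
Level 11 falls in the 5-16 band.
Grid: Level 5-16 × Category D = 24-32 months.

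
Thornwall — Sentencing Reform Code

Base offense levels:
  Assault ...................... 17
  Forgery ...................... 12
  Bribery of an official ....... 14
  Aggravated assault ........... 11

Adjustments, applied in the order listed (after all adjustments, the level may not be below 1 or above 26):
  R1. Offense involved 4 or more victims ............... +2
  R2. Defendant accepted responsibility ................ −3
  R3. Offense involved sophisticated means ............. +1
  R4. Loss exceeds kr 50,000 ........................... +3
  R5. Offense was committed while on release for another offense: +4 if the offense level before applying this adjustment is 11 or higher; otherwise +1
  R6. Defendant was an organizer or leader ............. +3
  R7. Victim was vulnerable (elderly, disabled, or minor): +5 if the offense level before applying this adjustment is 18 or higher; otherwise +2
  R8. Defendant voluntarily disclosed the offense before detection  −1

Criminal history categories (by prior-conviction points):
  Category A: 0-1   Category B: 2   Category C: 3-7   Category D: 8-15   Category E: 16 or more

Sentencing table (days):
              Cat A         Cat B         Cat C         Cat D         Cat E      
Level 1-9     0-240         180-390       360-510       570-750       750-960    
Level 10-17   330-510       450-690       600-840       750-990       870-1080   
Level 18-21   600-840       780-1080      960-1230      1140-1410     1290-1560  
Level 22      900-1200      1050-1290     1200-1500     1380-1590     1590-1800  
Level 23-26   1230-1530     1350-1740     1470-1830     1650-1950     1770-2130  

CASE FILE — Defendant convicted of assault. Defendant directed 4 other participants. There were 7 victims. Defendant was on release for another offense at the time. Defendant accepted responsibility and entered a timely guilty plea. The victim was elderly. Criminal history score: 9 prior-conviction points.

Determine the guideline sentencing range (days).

1650-1950 days

Base offense level for assault: 17.
R1 applies: 17 + 2 = 19.
R2 applies: 19 − 3 = 16.
R3 does not apply.
R4 does not apply.
R5 applies (level before this adjustment is 16 ≥ 11, so +4): 16 + 4 = 20.
R6 applies: 20 + 3 = 23.
R7 applies (level before this adjustment is 23 ≥ 18, so +5): 23 + 5 = 28.
R8 does not apply.
Level 28 exceeds the maximum of 26; capped at 26.
Final offense level: 26.
Criminal history: 9 prior points → Category D (8-15).
Level 26 falls in the 23-26 band.
Grid: Level 23-26 × Category D = 1650-1950 days.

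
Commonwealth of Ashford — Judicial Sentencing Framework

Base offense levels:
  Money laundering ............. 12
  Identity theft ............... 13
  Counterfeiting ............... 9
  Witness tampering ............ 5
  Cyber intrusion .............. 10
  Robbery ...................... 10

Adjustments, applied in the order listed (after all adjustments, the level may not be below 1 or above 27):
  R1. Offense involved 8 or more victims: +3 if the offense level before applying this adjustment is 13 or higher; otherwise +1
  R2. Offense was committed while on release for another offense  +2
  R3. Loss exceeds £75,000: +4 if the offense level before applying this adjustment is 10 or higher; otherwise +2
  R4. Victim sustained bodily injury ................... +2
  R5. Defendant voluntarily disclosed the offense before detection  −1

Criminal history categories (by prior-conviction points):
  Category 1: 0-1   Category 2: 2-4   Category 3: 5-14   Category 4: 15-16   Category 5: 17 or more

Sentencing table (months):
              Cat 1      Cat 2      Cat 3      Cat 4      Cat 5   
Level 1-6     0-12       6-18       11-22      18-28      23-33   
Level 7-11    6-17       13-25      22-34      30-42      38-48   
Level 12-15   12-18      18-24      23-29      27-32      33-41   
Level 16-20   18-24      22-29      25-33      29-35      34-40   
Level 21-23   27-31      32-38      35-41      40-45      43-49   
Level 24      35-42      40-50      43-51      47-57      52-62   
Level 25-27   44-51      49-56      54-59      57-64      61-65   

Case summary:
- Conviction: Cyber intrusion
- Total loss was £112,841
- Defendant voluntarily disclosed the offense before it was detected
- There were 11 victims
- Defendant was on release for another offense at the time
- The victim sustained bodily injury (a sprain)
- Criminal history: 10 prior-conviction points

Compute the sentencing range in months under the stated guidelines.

Base offense level for cyber intrusion: 10.
R1 applies (level before this adjustment is 10 < 13, so +1): 10 + 1 = 11.
R2 applies: 11 + 2 = 13.
R3 applies (level before this adjustment is 13 ≥ 10, so +4): 13 + 4 = 17.
R4 applies: 17 + 2 = 19.
R5 applies: 19 − 1 = 18.
Final offense level: 18.
Criminal history: 10 prior points → Category 3 (5-14).
Level 18 falls in the 16-20 band.
Grid: Level 16-20 × Category 3 = 25-33 months.

25-33 months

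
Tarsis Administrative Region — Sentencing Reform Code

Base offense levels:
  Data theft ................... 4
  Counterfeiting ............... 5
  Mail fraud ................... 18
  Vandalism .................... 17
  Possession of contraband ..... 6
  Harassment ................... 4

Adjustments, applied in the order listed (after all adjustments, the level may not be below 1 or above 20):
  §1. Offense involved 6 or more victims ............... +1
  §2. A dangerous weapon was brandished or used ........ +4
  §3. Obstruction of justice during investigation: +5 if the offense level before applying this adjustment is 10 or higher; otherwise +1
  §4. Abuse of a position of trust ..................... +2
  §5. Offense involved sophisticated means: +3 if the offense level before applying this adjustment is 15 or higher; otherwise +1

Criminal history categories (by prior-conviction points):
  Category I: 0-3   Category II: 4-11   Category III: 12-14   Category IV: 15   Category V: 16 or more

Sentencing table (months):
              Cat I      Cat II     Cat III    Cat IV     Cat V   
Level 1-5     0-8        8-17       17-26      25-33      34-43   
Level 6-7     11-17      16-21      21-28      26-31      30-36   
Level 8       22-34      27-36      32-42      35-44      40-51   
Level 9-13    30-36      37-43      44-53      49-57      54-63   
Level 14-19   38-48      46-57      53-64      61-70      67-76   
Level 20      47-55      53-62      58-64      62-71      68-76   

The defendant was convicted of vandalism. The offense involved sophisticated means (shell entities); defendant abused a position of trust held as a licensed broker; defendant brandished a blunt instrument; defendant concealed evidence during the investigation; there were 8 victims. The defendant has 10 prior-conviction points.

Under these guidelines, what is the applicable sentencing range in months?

53-62 months

Base offense level for vandalism: 17.
§1 applies: 17 + 1 = 18.
§2 applies: 18 + 4 = 22.
§3 applies (level before this adjustment is 22 ≥ 10, so +5): 22 + 5 = 27.
§4 applies: 27 + 2 = 29.
§5 applies (level before this adjustment is 29 ≥ 15, so +3): 29 + 3 = 32.
Level 32 exceeds the maximum of 20; capped at 20.
Final offense level: 20.
Criminal history: 10 prior points → Category II (4-11).
Level 20 falls in the 20 band.
Grid: Level 20 × Category II = 53-62 months.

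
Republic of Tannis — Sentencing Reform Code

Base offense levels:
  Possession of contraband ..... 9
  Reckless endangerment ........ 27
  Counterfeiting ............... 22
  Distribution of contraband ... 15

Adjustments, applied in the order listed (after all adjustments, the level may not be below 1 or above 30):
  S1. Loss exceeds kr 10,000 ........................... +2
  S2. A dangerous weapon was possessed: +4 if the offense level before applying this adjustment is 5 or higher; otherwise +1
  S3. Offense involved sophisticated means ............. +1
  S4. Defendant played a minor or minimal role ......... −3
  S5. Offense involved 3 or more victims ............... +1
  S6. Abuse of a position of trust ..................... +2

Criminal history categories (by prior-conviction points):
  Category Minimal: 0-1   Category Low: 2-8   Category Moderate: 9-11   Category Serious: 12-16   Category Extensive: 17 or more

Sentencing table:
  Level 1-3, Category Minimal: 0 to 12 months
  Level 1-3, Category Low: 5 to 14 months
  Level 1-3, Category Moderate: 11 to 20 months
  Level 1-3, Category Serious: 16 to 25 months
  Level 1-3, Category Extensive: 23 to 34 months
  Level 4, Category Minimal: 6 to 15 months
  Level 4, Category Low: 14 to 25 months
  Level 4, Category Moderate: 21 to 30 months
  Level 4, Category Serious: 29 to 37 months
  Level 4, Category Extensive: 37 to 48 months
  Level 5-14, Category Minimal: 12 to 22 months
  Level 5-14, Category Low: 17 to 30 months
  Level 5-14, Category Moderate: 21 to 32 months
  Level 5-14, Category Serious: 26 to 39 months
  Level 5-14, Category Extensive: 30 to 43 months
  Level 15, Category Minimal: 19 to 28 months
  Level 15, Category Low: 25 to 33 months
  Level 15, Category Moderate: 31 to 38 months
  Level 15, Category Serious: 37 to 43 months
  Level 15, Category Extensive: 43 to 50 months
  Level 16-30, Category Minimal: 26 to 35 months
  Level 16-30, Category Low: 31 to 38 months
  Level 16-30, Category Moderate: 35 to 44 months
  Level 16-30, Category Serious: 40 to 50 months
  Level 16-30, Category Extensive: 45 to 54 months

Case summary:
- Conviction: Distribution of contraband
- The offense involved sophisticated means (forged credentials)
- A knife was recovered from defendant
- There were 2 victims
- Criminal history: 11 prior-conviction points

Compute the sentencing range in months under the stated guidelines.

Base offense level for distribution of contraband: 15.
S1 does not apply.
S2 applies (level before this adjustment is 15 ≥ 5, so +4): 15 + 4 = 19.
S3 applies: 19 + 1 = 20.
S4 does not apply.
Final offense level: 20.
Criminal history: 11 prior points → Category Moderate (9-11).
Level 20 falls in the 16-30 band.
Grid: Level 16-30 × Category Moderate = 35-44 months.

35-44 months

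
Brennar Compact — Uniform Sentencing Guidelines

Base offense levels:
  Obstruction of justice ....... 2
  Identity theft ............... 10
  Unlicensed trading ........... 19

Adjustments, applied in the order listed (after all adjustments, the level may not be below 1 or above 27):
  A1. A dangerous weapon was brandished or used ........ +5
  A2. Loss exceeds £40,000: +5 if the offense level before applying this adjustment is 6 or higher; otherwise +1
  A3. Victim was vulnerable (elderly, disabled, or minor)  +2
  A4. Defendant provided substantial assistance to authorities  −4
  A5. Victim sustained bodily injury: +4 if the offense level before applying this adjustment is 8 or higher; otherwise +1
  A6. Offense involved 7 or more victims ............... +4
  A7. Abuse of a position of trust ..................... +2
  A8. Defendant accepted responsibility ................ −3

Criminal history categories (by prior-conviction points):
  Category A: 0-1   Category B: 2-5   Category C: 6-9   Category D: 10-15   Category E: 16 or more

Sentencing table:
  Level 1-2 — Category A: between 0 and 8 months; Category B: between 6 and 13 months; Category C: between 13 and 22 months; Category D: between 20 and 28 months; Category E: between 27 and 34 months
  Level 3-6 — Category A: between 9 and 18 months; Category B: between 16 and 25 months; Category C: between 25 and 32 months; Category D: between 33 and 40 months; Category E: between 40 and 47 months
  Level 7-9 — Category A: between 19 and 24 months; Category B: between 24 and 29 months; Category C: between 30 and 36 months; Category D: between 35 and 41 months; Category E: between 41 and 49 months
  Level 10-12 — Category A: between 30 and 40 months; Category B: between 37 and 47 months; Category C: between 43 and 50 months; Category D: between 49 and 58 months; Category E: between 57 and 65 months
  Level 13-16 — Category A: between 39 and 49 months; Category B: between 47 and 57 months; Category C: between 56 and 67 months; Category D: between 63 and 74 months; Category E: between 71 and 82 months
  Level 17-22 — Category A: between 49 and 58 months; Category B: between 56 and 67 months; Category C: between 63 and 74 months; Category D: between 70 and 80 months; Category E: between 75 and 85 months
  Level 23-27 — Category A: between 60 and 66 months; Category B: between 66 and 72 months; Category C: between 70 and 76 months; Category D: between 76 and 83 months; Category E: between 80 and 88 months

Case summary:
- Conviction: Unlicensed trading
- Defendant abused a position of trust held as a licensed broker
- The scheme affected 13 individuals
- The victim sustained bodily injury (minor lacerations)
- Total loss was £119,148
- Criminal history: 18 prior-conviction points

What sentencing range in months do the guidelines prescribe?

Base offense level for unlicensed trading: 19.
A1 does not apply.
A2 applies (level before this adjustment is 19 ≥ 6, so +5): 19 + 5 = 24.
A3 does not apply.
A5 applies (level before this adjustment is 24 ≥ 8, so +4): 24 + 4 = 28.
A6 applies: 28 + 4 = 32.
A7 applies: 32 + 2 = 34.
A8 does not apply.
Level 34 exceeds the maximum of 27; capped at 27.
Final offense level: 27.
Criminal history: 18 prior points → Category E (16+).
Level 27 falls in the 23-27 band.
Grid: Level 23-27 × Category E = 80-88 months.

80-88 months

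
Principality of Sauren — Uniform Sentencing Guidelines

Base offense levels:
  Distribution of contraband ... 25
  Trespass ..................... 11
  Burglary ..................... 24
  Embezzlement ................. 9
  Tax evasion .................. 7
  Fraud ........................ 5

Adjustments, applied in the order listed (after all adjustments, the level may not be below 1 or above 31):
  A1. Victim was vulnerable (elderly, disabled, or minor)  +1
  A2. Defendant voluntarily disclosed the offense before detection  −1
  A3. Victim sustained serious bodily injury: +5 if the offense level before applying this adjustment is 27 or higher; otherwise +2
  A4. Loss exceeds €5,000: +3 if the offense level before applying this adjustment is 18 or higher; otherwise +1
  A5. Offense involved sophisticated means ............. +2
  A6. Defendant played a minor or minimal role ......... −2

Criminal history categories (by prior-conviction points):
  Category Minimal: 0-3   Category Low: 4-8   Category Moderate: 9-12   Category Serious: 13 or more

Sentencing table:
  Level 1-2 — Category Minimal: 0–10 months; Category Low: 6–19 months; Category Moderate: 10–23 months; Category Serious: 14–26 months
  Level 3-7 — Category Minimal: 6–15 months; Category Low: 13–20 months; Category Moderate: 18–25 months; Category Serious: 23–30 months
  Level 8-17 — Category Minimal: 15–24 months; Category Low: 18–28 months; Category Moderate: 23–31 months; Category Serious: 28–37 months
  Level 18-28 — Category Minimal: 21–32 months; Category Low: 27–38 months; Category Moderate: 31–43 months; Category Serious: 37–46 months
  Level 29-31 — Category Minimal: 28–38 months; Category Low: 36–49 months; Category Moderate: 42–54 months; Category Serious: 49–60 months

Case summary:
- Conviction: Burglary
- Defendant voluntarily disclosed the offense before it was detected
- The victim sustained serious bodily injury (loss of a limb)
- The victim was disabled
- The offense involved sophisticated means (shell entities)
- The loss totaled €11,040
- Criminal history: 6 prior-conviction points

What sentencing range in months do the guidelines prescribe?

Base offense level for burglary: 24.
A1 applies: 24 + 1 = 25.
A2 applies: 25 − 1 = 24.
A3 applies (level before this adjustment is 24 < 27, so +2): 24 + 2 = 26.
A4 applies (level before this adjustment is 26 ≥ 18, so +3): 26 + 3 = 29.
A5 applies: 29 + 2 = 31.
Final offense level: 31.
Criminal history: 6 prior points → Category Low (4-8).
Level 31 falls in the 29-31 band.
Grid: Level 29-31 × Category Low = 36-49 months.

36-49 months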